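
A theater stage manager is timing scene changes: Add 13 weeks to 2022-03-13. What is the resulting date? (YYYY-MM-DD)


Start: 2022-03-13
Weeks to add: 13
Convert to days: 13 x 7 = 91 days
Add 91 days to 2022-03-13
Result: 2022-06-12

2022-06-12


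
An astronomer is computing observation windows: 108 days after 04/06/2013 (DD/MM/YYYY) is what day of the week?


Start: 2013-06-04 (Tuesday)
Step 1 - find target date: add 108 days
  2013-06-04 + 108 days = 2013-09-20
Step 2 - day of week:
  108 mod 7 = 3
  Tuesday + 3 days -> Friday
Result: Friday (2013-09-20)

Friday


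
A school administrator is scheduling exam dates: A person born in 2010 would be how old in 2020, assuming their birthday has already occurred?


Birth year: 2010
Current year: 2020
Age = current year - birth year
Age = 2020 - 2010 = 10

10


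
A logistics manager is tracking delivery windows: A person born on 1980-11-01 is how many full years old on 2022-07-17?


Birth: 1980-11-01
Reference: 2022-07-17
Year difference: 2022 - 1980 = 42
Has birthday (11-01) occurred by 07-17? No
Birthday not yet reached this year -> subtract 1
Age in full years: 41

41


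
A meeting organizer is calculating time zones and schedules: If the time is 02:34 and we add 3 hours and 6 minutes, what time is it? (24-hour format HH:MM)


Start time: 02:34
Adding: 3 hours 6 minutes
Minutes: 34 + 6 = 40
Hours: 2 + 3 + 0 = 5
Result: 05:40

05:40


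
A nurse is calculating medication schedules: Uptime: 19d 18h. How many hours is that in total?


Days: 19
Extra hours: 18
Hours per day: 24
Days to hours: 19 x 24 = 456
Total: 456 + 18 = 474

474


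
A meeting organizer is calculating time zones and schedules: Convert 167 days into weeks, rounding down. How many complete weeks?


Total days: 167
Days per week: 7
Division: 167 / 7 = 23 remainder 6
Complete weeks: 23
Remaining days: 6

23


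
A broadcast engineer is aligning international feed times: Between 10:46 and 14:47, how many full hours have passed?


Start: 10:46
End: 14:47
Hour difference: 14 - 10 = 4 hours
Minute difference: 47 - 46 = 1 minutes
Total minutes: 241
Complete hours: 241 / 60 = 4 (remainder 1)

4


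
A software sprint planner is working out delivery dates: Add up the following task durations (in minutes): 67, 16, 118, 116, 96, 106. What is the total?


Durations: 67, 16, 118, 116, 96, 106
Running sum: 67
+ 16 = 83
+ 118 = 201
+ 116 = 317
+ 96 = 413
+ 106 = 519
Total duration: 519 minutes
That is 8 hours and 39 minutes

519


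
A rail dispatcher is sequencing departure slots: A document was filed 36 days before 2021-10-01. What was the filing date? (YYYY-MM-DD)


Start: 2021-10-01
Subtracting 36 days
Days already passed in October: 1
After going back through October: 35 more days to subtract
September 2021: 30 days, 5 remaining
August 2021 has 31 days, need 5
Result: 2021-08-26

2021-08-26


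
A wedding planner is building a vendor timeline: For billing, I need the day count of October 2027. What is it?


Month: October
Year: 2027
October is a 31-day month
Total: 31 days

31


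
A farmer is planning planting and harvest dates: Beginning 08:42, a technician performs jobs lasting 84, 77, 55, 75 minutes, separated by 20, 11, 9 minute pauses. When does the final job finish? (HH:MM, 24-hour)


Start: 08:42 = 522 min from midnight
  after task 1 (84 min): 10:06
  after break (20 min): 10:26
  after task 2 (77 min): 11:43
  after break (11 min): 11:54
  after task 3 (55 min): 12:49
  after break (9 min): 12:58
  after task 4 (75 min): 14:13
Total elapsed: 331 minutes
End time: 14:13

14:13


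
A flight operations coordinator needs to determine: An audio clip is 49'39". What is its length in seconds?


Minutes: 49
Seconds: 39
Convert minutes to seconds: 49 x 60 = 2940
Add remaining seconds: 2940 + 39 = 2979

2979


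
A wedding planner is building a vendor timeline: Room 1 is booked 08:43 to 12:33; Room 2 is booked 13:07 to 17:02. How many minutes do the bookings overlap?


Interval A: [523, 753] minutes from midnight
Interval B: [787, 1022] minutes from midnight
Overlap start = max(523, 787) = 787
Overlap end = min(753, 1022) = 753
End <= start, so the intervals do not overlap: 0 minutes

0


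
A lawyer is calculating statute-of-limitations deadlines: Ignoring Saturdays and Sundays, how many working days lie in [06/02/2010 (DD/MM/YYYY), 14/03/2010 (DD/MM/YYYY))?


Start: 2010-02-06 (Saturday)
End (exclusive): 2010-03-14 (Sunday)
Total calendar days: 36
Full weeks: 36 // 7 = 5 -> 25 weekdays
Remaining 1 days starting on Saturday:
  Sat(-) -> 0 weekdays
Total business days: 25 + 0 = 25

25


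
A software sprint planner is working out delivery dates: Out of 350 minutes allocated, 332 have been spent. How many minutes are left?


Total budget: 350 minutes
Time used: 332 minutes
Remaining: 350 - 332 = 18 minutes
Percent used: 94.9%
Percent remaining: 5.1%

18


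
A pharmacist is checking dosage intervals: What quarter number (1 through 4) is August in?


Month: August (month 8)
Q1: January-March (months 1-3)
Q2: April-June (months 4-6)
Q3: July-September (months 7-9)
Q4: October-December (months 10-12)
Month 8 falls in Q3

3


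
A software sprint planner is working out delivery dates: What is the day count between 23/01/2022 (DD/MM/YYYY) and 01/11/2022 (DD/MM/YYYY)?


Start date: 2022-01-23
End date: 2022-11-01
Jan 2022: +9 days
Feb 2022: +28 days
Mar 2022: +31 days
... (7 more months)
Total: 282 days

282


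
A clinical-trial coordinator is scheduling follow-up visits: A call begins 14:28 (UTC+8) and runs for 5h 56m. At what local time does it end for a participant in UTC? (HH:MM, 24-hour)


Start: 14:28 in UTC+8
Step 1 - add duration:
  minutes: 28 + 56 = 84 (carry 1h)
  hours: 14 + 5 + 1 = 20
  end in UTC+8: 20:24
Step 2 - convert UTC+8 -> UTC:
  offset difference: 0 - (8) = -8 hours
  20 + (-8) = 12 -> mod 24 = 12
Result: 12:24 in UTC

12:24


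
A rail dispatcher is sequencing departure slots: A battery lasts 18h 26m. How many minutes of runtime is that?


Hours: 18
Extra minutes: 26
Minutes per hour: 60
Hours to minutes: 18 x 60 = 1080
Total: 1080 + 26 = 1106

1106


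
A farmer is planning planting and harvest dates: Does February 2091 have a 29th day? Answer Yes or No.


Year: 2091
Divisible by 4? 2091 / 4 = 522.75 -> No
Not divisible by 4, so NOT a leap year

No


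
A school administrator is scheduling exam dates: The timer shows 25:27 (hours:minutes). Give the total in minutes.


Hours: 25
Minutes: 27
Convert hours to minutes: 25 x 60 = 1500
Add remaining minutes: 1500 + 27 = 1527

1527


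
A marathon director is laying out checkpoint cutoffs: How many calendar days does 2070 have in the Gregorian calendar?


Year: 2070
Check leap year rules:
Divisible by 4? No
2070 is not a leap year
Days: 365

365


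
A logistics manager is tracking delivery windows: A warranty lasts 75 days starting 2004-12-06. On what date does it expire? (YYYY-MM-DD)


Start: 2004-12-06
Adding 75 days
Days remaining in December: 25
After December: 50 days still to add
January 2005: 31 days, 19 remaining
February 2005 has 28 days, need 19
Result: 2005-02-19

2005-02-19


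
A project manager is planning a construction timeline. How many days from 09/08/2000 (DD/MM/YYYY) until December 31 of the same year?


Start: August 09, 2000
End: December 31, 2000
Days left in August: 22
September: 30
October: 31
November: 30
December: 31
Sum of remaining months: 122
Total: 22 + 122 = 144

144


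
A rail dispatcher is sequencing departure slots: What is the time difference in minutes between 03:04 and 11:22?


Start time: 03:04 = 184 minutes from midnight
End time: 11:22 = 682 minutes from midnight
Difference: 682 - 184 = 498 minutes
That is 8 hours and 18 minutes

498


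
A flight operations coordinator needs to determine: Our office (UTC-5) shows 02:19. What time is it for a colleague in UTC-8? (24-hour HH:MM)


Local time: 02:19 at UTC-5 (offset -5h)
Target zone: UTC-8 (offset -8h)
Difference: -8 - (-5) = -3 hours
Calculation: 2 + (-3) = -1
Wraparound: (-1) mod 24 = 23
Result: 23:19

23:19


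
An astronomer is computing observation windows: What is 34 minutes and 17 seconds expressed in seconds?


Minutes: 34
Extra seconds: 17
Seconds per minute: 60
Minutes to seconds: 34 x 60 = 2040
Total: 2040 + 17 = 2057

2057


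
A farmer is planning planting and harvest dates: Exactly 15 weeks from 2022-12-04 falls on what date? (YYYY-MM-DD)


Start: 2022-12-04
Weeks to add: 15
Convert to days: 15 x 7 = 105 days
Add 105 days to 2022-12-04
Result: 2023-03-19

2023-03-19


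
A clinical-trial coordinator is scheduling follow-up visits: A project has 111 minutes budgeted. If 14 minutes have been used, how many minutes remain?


Total budget: 111 minutes
Time used: 14 minutes
Remaining: 111 - 14 = 97 minutes
Percent used: 12.6%
Percent remaining: 87.4%

97


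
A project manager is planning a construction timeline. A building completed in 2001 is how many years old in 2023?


Birth year: 2001
Current year: 2023
Age = current year - birth year
Age = 2023 - 2001 = 22

22


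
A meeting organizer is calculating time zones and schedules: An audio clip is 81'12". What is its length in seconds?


Minutes: 81
Seconds: 12
Convert minutes to seconds: 81 x 60 = 4860
Add remaining seconds: 4860 + 12 = 4872

4872


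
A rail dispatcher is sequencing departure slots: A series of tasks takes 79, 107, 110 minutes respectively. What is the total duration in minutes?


Durations: 79, 107, 110
Running sum: 79
+ 107 = 186
+ 110 = 296
Total duration: 296 minutes
That is 4 hours and 56 minutes

296


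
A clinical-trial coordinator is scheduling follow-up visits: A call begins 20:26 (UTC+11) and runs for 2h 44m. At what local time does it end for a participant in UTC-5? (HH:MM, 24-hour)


Start: 20:26 in UTC+11
Step 1 - add duration:
  minutes: 26 + 44 = 70 (carry 1h)
  hours: 20 + 2 + 1 = 23
  end in UTC+11: 23:10
Step 2 - convert UTC+11 -> UTC-5:
  offset difference: -5 - (11) = -16 hours
  23 + (-16) = 7 -> mod 24 = 7
Result: 07:10 in UTC-5

07:10


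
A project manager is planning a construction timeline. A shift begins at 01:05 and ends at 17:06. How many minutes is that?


Start time: 01:05 = 65 minutes from midnight
End time: 17:06 = 1026 minutes from midnight
Difference: 1026 - 65 = 961 minutes
That is 16 hours and 1 minutes

961


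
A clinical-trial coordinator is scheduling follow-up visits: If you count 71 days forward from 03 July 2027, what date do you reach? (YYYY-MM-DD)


Start: 2027-07-03
Adding 71 days
Days remaining in July: 28
After July: 43 days still to add
August 2027: 31 days, 12 remaining
September 2027 has 30 days, need 12
Result: 2027-09-12

2027-09-12


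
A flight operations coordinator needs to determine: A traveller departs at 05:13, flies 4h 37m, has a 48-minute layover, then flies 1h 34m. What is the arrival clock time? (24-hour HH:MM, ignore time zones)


Depart: 05:13
Leg 1: +277 min -> 09:50
Layover: +48 min -> 10:38
Leg 2: +94 min -> 12:12
Total travel: 419 minutes = 6h 59m
Arrival: 12:12

12:12


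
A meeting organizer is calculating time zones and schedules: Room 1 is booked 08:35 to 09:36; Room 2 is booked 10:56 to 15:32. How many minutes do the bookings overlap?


Interval A: [515, 576] minutes from midnight
Interval B: [656, 932] minutes from midnight
Overlap start = max(515, 656) = 656
Overlap end = min(576, 932) = 576
End <= start, so the intervals do not overlap: 0 minutes

0


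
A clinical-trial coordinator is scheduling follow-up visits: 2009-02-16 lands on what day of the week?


Date: 2009-02-16
January 1, 2009 is a Thursday
Day of year: 47
Offset from Jan 1: 46 days
46 mod 7 = 4
Result: Monday

Monday


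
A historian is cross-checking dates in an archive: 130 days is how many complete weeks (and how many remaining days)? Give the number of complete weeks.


Total days: 130
Days per week: 7
Division: 130 / 7 = 18 remainder 4
Complete weeks: 18
Remaining days: 4

18


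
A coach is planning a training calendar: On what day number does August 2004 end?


Month: August
Year: 2004
August is a 31-day month
Total: 31 days

31


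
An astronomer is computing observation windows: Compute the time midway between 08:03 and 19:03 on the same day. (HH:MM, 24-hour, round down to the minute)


Start time: 08:03 = 483 minutes from midnight
End time: 19:03 = 1143 minutes from midnight
Sum: 483 + 1143 = 1626
Midpoint: 1626 / 2 = 813 minutes
Convert: 813 / 60 = 13 hours, 33 minutes
Result: 13:33

13:33


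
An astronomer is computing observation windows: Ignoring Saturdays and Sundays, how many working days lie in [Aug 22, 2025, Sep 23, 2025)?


Start: 2025-08-22 (Friday)
End (exclusive): 2025-09-23 (Tuesday)
Total calendar days: 32
Full weeks: 32 // 7 = 4 -> 20 weekdays
Remaining 4 days starting on Friday:
  Fri(w), Sat(-), Sun(-), Mon(w) -> 2 weekdays
Total business days: 20 + 2 = 22

22


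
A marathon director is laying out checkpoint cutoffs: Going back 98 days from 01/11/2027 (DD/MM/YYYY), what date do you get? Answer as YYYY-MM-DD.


Start: 2027-11-01
Subtracting 98 days
Days already passed in November: 1
After going back through November: 97 more days to subtract
October 2027: 31 days, 66 remaining
September 2027: 30 days, 36 remaining
August 2027: 31 days, 5 remaining
July 2027 has 31 days, need 5
Result: 2027-07-26

2027-07-26


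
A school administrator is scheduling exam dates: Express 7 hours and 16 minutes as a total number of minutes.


Hours: 7
Extra minutes: 16
Minutes per hour: 60
Hours to minutes: 7 x 60 = 420
Total: 420 + 16 = 436

436


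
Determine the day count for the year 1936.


Year: 1936
Check leap year rules:
Divisible by 4? Yes
Divisible by 100? No
1936 is a leap year
Days: 366

366


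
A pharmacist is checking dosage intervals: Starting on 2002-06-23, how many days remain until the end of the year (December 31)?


Start: June 23, 2002
End: December 31, 2002
Days left in June: 7
July: 31
August: 31
September: 30
October: 31
... plus remaining months
Sum of remaining months: 184
Total: 7 + 184 = 191

191


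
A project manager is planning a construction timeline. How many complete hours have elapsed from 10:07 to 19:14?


Start: 10:07
End: 19:14
Hour difference: 19 - 10 = 9 hours
Minute difference: 14 - 7 = 7 minutes
Total minutes: 547
Complete hours: 547 / 60 = 9 (remainder 7)

9


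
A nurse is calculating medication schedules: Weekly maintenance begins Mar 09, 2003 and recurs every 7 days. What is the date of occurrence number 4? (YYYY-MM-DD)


First occurrence: 2003-03-09 (occurrence 1)
Each occurrence is 7 days after the previous.
Occurrence 4 is 3 weeks after the first.
3 weeks = 21 days
2003-03-09 + 21 days = 2003-03-30

2003-03-30


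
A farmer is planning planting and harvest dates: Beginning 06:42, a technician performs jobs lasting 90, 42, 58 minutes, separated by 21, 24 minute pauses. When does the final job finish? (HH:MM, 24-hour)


Start: 06:42 = 402 min from midnight
  after task 1 (90 min): 08:12
  after break (21 min): 08:33
  after task 2 (42 min): 09:15
  after break (24 min): 09:39
  after task 3 (58 min): 10:37
Total elapsed: 235 minutes
End time: 10:37

10:37


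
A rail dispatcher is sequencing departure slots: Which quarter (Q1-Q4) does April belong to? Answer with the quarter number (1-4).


Month: April (month 4)
Q1: January-March (months 1-3)
Q2: April-June (months 4-6)
Q3: July-September (months 7-9)
Q4: October-December (months 10-12)
Month 4 falls in Q2

2


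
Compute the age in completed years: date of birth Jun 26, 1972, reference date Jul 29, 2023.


Birth: 1972-06-26
Reference: 2023-07-29
Year difference: 2023 - 1972 = 51
Has birthday (06-26) occurred by 07-29? Yes
Age in full years: 51

51


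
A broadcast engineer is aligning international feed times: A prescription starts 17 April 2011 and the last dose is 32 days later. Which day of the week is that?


Start: 2011-04-17 (Sunday)
Step 1 - find target date: add 32 days
  2011-04-17 + 32 days = 2011-05-19
Step 2 - day of week:
  32 mod 7 = 4
  Sunday + 4 days -> Thursday
Result: Thursday (2011-05-19)

Thursday


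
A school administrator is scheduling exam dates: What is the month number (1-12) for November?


Calendar month order:
10. October
11. November <--
12. December
November is month number 11

11


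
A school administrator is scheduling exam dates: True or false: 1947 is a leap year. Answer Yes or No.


Year: 1947
Divisible by 4? 1947 / 4 = 486.75 -> No
Not divisible by 4, so NOT a leap year

No


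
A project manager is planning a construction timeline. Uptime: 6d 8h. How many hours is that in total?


Days: 6
Extra hours: 8
Hours per day: 24
Days to hours: 6 x 24 = 144
Total: 144 + 8 = 152

152


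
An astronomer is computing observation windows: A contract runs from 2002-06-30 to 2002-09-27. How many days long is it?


Start date: 2002-06-30
End date: 2002-09-27
Jun 2002: +1 days
Jul 2002: +31 days
Aug 2002: +31 days
Sep 2002: +26 days
Total: 89 days

89


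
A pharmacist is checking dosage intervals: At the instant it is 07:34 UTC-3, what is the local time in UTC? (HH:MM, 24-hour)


Local time: 07:34 at UTC-3 (offset -3h)
Target zone: UTC (offset 0h)
Difference: 0 - (-3) = 3 hours
Calculation: 7 + (3) = 10
Result: 10:34

10:34


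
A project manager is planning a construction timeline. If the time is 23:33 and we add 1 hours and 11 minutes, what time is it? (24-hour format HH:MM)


Start time: 23:33
Adding: 1 hours 11 minutes
Minutes: 33 + 11 = 44
Hours: 23 + 1 + 0 = 24
Hour wraparound: 24 mod 24 = 0
Result: 00:44

00:44


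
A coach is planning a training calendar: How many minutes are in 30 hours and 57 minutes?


Hours: 30
Minutes: 57
Convert hours to minutes: 30 x 60 = 1800
Add remaining minutes: 1800 + 57 = 1857

1857


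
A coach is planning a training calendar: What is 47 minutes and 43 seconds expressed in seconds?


Minutes: 47
Extra seconds: 43
Seconds per minute: 60
Minutes to seconds: 47 x 60 = 2820
Total: 2820 + 43 = 2863

2863


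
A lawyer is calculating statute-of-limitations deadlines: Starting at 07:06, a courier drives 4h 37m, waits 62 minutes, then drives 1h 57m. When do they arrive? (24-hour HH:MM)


Depart: 07:06
Leg 1: +277 min -> 11:43
Layover: +62 min -> 12:45
Leg 2: +117 min -> 14:42
Total travel: 456 minutes = 7h 36m
Arrival: 14:42

14:42


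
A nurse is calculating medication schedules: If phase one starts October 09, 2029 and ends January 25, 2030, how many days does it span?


Start date: 2029-10-09
End date: 2030-01-25
Oct 2029: +23 days
Nov 2029: +30 days
Dec 2029: +31 days
Jan 2030: +24 days
Total: 108 days

108


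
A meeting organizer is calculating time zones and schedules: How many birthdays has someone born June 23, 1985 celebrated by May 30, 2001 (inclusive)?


Birth: 1985-06-23
Reference: 2001-05-30
Year difference: 2001 - 1985 = 16
Has birthday (06-23) occurred by 05-30? No
Birthday not yet reached this year -> subtract 1
Age in full years: 15

15


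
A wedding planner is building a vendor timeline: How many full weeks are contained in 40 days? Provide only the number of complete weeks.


Total days: 40
Days per week: 7
Division: 40 / 7 = 5 remainder 5
Complete weeks: 5
Remaining days: 5

5


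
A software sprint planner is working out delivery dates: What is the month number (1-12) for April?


Calendar month order:
3. March
4. April <--
5. May
April is month number 4

4


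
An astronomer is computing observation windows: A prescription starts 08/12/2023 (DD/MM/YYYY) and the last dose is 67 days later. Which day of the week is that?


Start: 2023-12-08 (Friday)
Step 1 - find target date: add 67 days
  2023-12-08 + 67 days = 2024-02-13
Step 2 - day of week:
  67 mod 7 = 4
  Friday + 4 days -> Tuesday
Result: Tuesday (2024-02-13)

Tuesday


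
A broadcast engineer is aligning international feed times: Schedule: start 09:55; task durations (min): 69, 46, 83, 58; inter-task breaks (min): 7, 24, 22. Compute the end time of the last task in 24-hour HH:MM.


Start: 09:55 = 595 min from midnight
  after task 1 (69 min): 11:04
  after break (7 min): 11:11
  after task 2 (46 min): 11:57
  after break (24 min): 12:21
  after task 3 (83 min): 13:44
  after break (22 min): 14:06
  after task 4 (58 min): 15:04
Total elapsed: 309 minutes
End time: 15:04

15:04


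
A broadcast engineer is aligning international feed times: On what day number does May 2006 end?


Month: May
Year: 2006
May is a 31-day month
Total: 31 days

31


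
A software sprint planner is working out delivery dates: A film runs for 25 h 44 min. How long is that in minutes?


Hours: 25
Minutes: 44
Convert hours to minutes: 25 x 60 = 1500
Add remaining minutes: 1500 + 44 = 1544

1544


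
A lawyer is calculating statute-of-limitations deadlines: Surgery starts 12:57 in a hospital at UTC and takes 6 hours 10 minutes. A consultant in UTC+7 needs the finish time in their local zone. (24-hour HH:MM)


Start: 12:57 in UTC
Step 1 - add duration:
  minutes: 57 + 10 = 67 (carry 1h)
  hours: 12 + 6 + 1 = 19
  end in UTC: 19:07
Step 2 - convert UTC -> UTC+7:
  offset difference: 7 - (0) = 7 hours
  19 + (7) = 26 -> mod 24 = 2
Result: 02:07 in UTC+7

02:07


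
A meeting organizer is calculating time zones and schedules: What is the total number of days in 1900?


Year: 1900
Check leap year rules:
Divisible by 4? Yes
Divisible by 100? Yes
Divisible by 400? No
1900 is not a leap year
Days: 365

365


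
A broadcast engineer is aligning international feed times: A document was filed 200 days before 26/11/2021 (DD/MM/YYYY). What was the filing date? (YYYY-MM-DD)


Start: 2021-11-26
Subtracting 200 days
Days already passed in November: 26
After going back through November: 174 more days to subtract
October 2021: 31 days, 143 remaining
September 2021: 30 days, 113 remaining
August 2021: 31 days, 82 remaining
July 2021: 31 days, 51 remaining
Result: 2021-05-10

2021-05-10


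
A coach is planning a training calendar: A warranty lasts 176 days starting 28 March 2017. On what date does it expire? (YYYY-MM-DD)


Start: 2017-03-28
Adding 176 days
Days remaining in March: 3
After March: 173 days still to add
April 2017: 30 days, 143 remaining
May 2017: 31 days, 112 remaining
June 2017: 30 days, 82 remaining
July 2017: 31 days, 51 remaining
Result: 2017-09-20

2017-09-20


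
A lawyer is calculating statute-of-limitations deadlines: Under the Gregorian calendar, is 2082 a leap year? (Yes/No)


Year: 2082
Divisible by 4? 2082 / 4 = 520.5 -> No
Not divisible by 4, so NOT a leap year

No


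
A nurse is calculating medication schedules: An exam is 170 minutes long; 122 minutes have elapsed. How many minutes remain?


Total budget: 170 minutes
Time used: 122 minutes
Remaining: 170 - 122 = 48 minutes
Percent used: 71.8%
Percent remaining: 28.2%

48


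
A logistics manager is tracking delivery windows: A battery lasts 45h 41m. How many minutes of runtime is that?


Hours: 45
Extra minutes: 41
Minutes per hour: 60
Hours to minutes: 45 x 60 = 2700
Total: 2700 + 41 = 2741

2741


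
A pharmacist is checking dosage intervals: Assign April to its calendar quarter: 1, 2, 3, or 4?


Month: April (month 4)
Q1: January-March (months 1-3)
Q2: April-June (months 4-6)
Q3: July-September (months 7-9)
Q4: October-December (months 10-12)
Month 4 falls in Q2

2


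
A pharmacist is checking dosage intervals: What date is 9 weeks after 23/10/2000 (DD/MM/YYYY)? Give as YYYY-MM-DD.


Start: 2000-10-23
Weeks to add: 9
Convert to days: 9 x 7 = 63 days
Add 63 days to 2000-10-23
Result: 2000-12-25

2000-12-25


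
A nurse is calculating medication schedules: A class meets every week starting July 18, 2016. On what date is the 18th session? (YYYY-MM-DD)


First occurrence: 2016-07-18 (occurrence 1)
Each occurrence is 7 days after the previous.
Occurrence 18 is 17 weeks after the first.
17 weeks = 119 days
2016-07-18 + 119 days = 2016-11-14

2016-11-14


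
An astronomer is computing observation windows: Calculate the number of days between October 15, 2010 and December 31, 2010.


Start: October 15, 2010
End: December 31, 2010
Days left in October: 16
November: 30
December: 31
Sum of remaining months: 61
Total: 16 + 61 = 77

77


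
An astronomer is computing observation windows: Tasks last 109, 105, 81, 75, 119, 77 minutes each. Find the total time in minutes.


Durations: 109, 105, 81, 75, 119, 77
Running sum: 109
+ 105 = 214
+ 81 = 295
+ 75 = 370
+ 119 = 489
+ 77 = 566
Total duration: 566 minutes
That is 9 hours and 26 minutes

566


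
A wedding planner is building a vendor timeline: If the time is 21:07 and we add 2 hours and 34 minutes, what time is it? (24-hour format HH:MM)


Start time: 21:07
Adding: 2 hours 34 minutes
Minutes: 7 + 34 = 41
Hours: 21 + 2 + 0 = 23
Result: 23:41

23:41


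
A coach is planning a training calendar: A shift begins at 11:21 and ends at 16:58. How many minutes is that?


Start time: 11:21 = 681 minutes from midnight
End time: 16:58 = 1018 minutes from midnight
Difference: 1018 - 681 = 337 minutes
That is 5 hours and 37 minutes

337


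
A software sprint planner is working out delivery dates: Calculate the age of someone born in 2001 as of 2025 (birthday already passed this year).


Birth year: 2001
Current year: 2025
Age = current year - birth year
Age = 2025 - 2001 = 24

24


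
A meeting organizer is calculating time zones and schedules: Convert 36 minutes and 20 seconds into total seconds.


Minutes: 36
Seconds: 20
Convert minutes to seconds: 36 x 60 = 2160
Add remaining seconds: 2160 + 20 = 2180

2180


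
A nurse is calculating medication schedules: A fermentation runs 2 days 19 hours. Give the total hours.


Days: 2
Extra hours: 19
Hours per day: 24
Days to hours: 2 x 24 = 48
Total: 48 + 19 = 67

67


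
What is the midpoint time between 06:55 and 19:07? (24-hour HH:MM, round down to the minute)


Start time: 06:55 = 415 minutes from midnight
End time: 19:07 = 1147 minutes from midnight
Sum: 415 + 1147 = 1562
Midpoint: 1562 / 2 = 781 minutes
Convert: 781 / 60 = 13 hours, 1 minutes
Result: 13:01

13:01


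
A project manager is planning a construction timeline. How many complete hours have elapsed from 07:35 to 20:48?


Start: 07:35
End: 20:48
Hour difference: 20 - 7 = 13 hours
Minute difference: 48 - 35 = 13 minutes
Total minutes: 793
Complete hours: 793 / 60 = 13 (remainder 13)

13


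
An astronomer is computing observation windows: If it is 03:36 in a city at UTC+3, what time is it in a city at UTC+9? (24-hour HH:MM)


Local time: 03:36 at UTC+3 (offset 3h)
Target zone: UTC+9 (offset 9h)
Difference: 9 - (3) = 6 hours
Calculation: 3 + (6) = 9
Result: 09:36

09:36


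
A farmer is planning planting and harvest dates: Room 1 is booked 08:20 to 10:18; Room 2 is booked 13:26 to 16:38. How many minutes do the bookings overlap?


Interval A: [500, 618] minutes from midnight
Interval B: [806, 998] minutes from midnight
Overlap start = max(500, 806) = 806
Overlap end = min(618, 998) = 618
End <= start, so the intervals do not overlap: 0 minutes

0


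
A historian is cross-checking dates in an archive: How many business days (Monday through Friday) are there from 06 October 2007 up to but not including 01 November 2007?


Start: 2007-10-06 (Saturday)
End (exclusive): 2007-11-01 (Thursday)
Total calendar days: 26
Full weeks: 26 // 7 = 3 -> 15 weekdays
Remaining 5 days starting on Saturday:
  Sat(-), Sun(-), Mon(w), Tue(w), Wed(w) -> 3 weekdays
Total business days: 15 + 3 = 18

18


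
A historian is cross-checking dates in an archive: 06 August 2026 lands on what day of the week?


Date: 2026-08-06
January 1, 2026 is a Thursday
Day of year: 218
Offset from Jan 1: 217 days
217 mod 7 = 0
Result: Thursday

Thursday


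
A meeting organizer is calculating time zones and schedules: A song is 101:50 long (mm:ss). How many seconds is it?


Minutes: 101
Extra seconds: 50
Seconds per minute: 60
Minutes to seconds: 101 x 60 = 6060
Total: 6060 + 50 = 6110

6110


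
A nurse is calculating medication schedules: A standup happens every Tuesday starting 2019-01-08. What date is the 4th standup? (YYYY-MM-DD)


First occurrence: 2019-01-08 (occurrence 1)
Each occurrence is 7 days after the previous.
Occurrence 4 is 3 weeks after the first.
3 weeks = 21 days
2019-01-08 + 21 days = 2019-01-29

2019-01-29


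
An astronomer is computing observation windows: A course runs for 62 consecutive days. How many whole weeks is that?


Total days: 62
Days per week: 7
Division: 62 / 7 = 8 remainder 6
Complete weeks: 8
Remaining days: 6

8


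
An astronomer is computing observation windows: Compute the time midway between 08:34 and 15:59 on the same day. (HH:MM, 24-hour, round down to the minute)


Start time: 08:34 = 514 minutes from midnight
End time: 15:59 = 959 minutes from midnight
Sum: 514 + 959 = 1473
Midpoint: 1473 / 2 = 736 minutes
Convert: 736 / 60 = 12 hours, 16 minutes
Result: 12:16

12:16


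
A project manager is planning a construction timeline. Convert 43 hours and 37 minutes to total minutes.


Hours: 43
Extra minutes: 37
Minutes per hour: 60
Hours to minutes: 43 x 60 = 2580
Total: 2580 + 37 = 2617

2617


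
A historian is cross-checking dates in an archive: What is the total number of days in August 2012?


Month: August
Year: 2012
August is a 31-day month
Total: 31 days

31


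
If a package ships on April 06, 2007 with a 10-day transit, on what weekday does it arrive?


Start: 2007-04-06 (Friday)
Step 1 - find target date: add 10 days
  2007-04-06 + 10 days = 2007-04-16
Step 2 - day of week:
  10 mod 7 = 3
  Friday + 3 days -> Monday
Result: Monday (2007-04-16)

Monday


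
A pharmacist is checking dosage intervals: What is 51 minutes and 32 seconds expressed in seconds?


Minutes: 51
Extra seconds: 32
Seconds per minute: 60
Minutes to seconds: 51 x 60 = 3060
Total: 3060 + 32 = 3092

3092


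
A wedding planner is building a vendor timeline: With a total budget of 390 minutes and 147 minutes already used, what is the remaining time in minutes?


Total budget: 390 minutes
Time used: 147 minutes
Remaining: 390 - 147 = 243 minutes
Percent used: 37.7%
Percent remaining: 62.3%

243


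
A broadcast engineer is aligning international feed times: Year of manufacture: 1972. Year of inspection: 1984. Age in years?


Birth year: 1972
Current year: 1984
Age = current year - birth year
Age = 1984 - 1972 = 12

12


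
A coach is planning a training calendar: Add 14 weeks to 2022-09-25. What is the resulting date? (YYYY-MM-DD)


Start: 2022-09-25
Weeks to add: 14
Convert to days: 14 x 7 = 98 days
Add 98 days to 2022-09-25
Result: 2023-01-01

2023-01-01


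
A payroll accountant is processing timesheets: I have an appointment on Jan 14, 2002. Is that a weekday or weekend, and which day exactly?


Date: 2002-01-14
January 1, 2002 is a Tuesday
Day of year: 14
Offset from Jan 1: 13 days
13 mod 7 = 6
Result: Monday

Monday


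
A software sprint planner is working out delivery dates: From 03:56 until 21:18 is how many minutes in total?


Start time: 03:56 = 236 minutes from midnight
End time: 21:18 = 1278 minutes from midnight
Difference: 1278 - 236 = 1042 minutes
That is 17 hours and 22 minutes

1042


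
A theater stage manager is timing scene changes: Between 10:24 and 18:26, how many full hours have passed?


Start: 10:24
End: 18:26
Hour difference: 18 - 10 = 8 hours
Minute difference: 26 - 24 = 2 minutes
Total minutes: 482
Complete hours: 482 / 60 = 8 (remainder 2)

8


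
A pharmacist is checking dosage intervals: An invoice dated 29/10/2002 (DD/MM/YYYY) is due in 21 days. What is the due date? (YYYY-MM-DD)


Start: 2002-10-29
Adding 21 days
Days remaining in October: 2
After October: 19 days still to add
November 2002 has 30 days, need 19
Result: 2002-11-19

2002-11-19


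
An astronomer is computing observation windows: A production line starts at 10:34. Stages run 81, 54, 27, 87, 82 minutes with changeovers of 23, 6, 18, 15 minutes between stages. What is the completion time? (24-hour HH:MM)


Start: 10:34 = 634 min from midnight
  after task 1 (81 min): 11:55
  after break (23 min): 12:18
  after task 2 (54 min): 13:12
  after break (6 min): 13:18
  after task 3 (27 min): 13:45
  after break (18 min): 14:03
  after task 4 (87 min): 15:30
  after break (15 min): 15:45
  after task 5 (82 min): 17:07
Total elapsed: 393 minutes
End time: 17:07

17:07


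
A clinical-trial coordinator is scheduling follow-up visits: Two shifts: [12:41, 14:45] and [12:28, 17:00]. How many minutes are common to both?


Interval A: [761, 885] minutes from midnight
Interval B: [748, 1020] minutes from midnight
Overlap start = max(761, 748) = 761
Overlap end = min(885, 1020) = 885
Overlap = 885 - 761 = 124 minutes

124


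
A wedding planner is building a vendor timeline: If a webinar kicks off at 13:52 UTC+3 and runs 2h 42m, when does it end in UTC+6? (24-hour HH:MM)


Start: 13:52 in UTC+3
Step 1 - add duration:
  minutes: 52 + 42 = 94 (carry 1h)
  hours: 13 + 2 + 1 = 16
  end in UTC+3: 16:34
Step 2 - convert UTC+3 -> UTC+6:
  offset difference: 6 - (3) = 3 hours
  16 + (3) = 19 -> mod 24 = 19
Result: 19:34 in UTC+6

19:34


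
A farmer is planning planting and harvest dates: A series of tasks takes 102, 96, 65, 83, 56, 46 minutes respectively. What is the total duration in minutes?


Durations: 102, 96, 65, 83, 56, 46
Running sum: 102
+ 96 = 198
+ 65 = 263
+ 83 = 346
+ 56 = 402
+ 46 = 448
Total duration: 448 minutes
That is 7 hours and 28 minutes

448


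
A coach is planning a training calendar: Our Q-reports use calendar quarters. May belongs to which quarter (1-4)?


Month: May (month 5)
Q1: January-March (months 1-3)
Q2: April-June (months 4-6)
Q3: July-September (months 7-9)
Q4: October-December (months 10-12)
Month 5 falls in Q2

2


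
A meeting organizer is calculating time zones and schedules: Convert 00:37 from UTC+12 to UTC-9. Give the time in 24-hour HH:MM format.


Local time: 00:37 at UTC+12 (offset 12h)
Target zone: UTC-9 (offset -9h)
Difference: -9 - (12) = -21 hours
Calculation: 0 + (-21) = -21
Wraparound: (-21) mod 24 = 3
Result: 03:37

03:37


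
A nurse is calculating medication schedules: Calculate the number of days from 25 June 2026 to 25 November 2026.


Start date: 2026-06-25
End date: 2026-11-25
Jun 2026: +6 days
Jul 2026: +31 days
Aug 2026: +31 days
... (3 more months)
Total: 153 days

153


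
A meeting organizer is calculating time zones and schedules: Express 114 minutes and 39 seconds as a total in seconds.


Minutes: 114
Seconds: 39
Convert minutes to seconds: 114 x 60 = 6840
Add remaining seconds: 6840 + 39 = 6879

6879


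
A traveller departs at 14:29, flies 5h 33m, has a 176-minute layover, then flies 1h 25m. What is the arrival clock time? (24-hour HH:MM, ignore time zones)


Depart: 14:29
Leg 1: +333 min -> 20:02
Layover: +176 min -> 22:58
Leg 2: +85 min -> 00:23
Total travel: 594 minutes = 9h 54m
Arrival: 00:23

00:23


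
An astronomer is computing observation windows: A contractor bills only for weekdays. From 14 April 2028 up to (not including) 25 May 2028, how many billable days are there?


Start: 2028-04-14 (Friday)
End (exclusive): 2028-05-25 (Thursday)
Total calendar days: 41
Full weeks: 41 // 7 = 5 -> 25 weekdays
Remaining 6 days starting on Friday:
  Fri(w), Sat(-), Sun(-), Mon(w), Tue(w), Wed(w) -> 4 weekdays
Total business days: 25 + 4 = 29

29


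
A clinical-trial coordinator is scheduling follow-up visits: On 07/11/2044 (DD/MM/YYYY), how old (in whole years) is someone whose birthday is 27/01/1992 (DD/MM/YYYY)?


Birth: 1992-01-27
Reference: 2044-11-07
Year difference: 2044 - 1992 = 52
Has birthday (01-27) occurred by 11-07? Yes
Age in full years: 52

52


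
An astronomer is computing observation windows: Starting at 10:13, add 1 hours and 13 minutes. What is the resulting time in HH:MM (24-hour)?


Start time: 10:13
Adding: 1 hours 13 minutes
Minutes: 13 + 13 = 26
Hours: 10 + 1 + 0 = 11
Result: 11:26

11:26


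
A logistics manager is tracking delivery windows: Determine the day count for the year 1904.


Year: 1904
Check leap year rules:
Divisible by 4? Yes
Divisible by 100? No
1904 is a leap year
Days: 366

366


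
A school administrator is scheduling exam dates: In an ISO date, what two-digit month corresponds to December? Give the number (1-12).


Calendar month order:
11. November
12. December <--
December is month number 12

12


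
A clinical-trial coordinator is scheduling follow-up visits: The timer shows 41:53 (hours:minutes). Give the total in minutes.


Hours: 41
Minutes: 53
Convert hours to minutes: 41 x 60 = 2460
Add remaining minutes: 2460 + 53 = 2513

2513


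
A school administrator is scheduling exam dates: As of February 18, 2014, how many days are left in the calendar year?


Start: February 18, 2014
End: December 31, 2014
Days left in February: 10
March: 31
April: 30
May: 31
June: 30
... plus remaining months
Sum of remaining months: 306
Total: 10 + 306 = 316

316


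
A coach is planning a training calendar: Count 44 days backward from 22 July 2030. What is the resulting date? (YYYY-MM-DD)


Start: 2030-07-22
Subtracting 44 days
Days already passed in July: 22
After going back through July: 22 more days to subtract
June 2030 has 30 days, need 22
Result: 2030-06-08

2030-06-08


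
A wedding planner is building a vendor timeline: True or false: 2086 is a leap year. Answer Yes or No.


Year: 2086
Divisible by 4? 2086 / 4 = 521.5 -> No
Not divisible by 4, so NOT a leap year

No


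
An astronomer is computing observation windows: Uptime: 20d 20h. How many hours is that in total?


Days: 20
Extra hours: 20
Hours per day: 24
Days to hours: 20 x 24 = 480
Total: 480 + 20 = 500

500


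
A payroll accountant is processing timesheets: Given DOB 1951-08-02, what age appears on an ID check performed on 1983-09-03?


Birth: 1951-08-02
Reference: 1983-09-03
Year difference: 1983 - 1951 = 32
Has birthday (08-02) occurred by 09-03? Yes
Age in full years: 32

32


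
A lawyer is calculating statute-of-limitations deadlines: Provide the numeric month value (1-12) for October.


Calendar month order:
9. September
10. October <--
11. November
October is month number 10

10


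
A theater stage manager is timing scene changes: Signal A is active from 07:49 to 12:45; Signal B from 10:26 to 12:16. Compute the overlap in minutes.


Interval A: [469, 765] minutes from midnight
Interval B: [626, 736] minutes from midnight
Overlap start = max(469, 626) = 626
Overlap end = min(765, 736) = 736
Overlap = 736 - 626 = 110 minutes

110


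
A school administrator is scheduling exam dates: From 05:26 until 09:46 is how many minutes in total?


Start time: 05:26 = 326 minutes from midnight
End time: 09:46 = 586 minutes from midnight
Difference: 586 - 326 = 260 minutes
That is 4 hours and 20 minutes

260


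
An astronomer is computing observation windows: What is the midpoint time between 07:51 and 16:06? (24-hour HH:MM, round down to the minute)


Start time: 07:51 = 471 minutes from midnight
End time: 16:06 = 966 minutes from midnight
Sum: 471 + 966 = 1437
Midpoint: 1437 / 2 = 718 minutes
Convert: 718 / 60 = 11 hours, 58 minutes
Result: 11:58

11:58


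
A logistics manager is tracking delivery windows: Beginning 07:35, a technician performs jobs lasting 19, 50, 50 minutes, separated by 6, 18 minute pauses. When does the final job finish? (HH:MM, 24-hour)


Start: 07:35 = 455 min from midnight
  after task 1 (19 min): 07:54
  after break (6 min): 08:00
  after task 2 (50 min): 08:50
  after break (18 min): 09:08
  after task 3 (50 min): 09:58
Total elapsed: 143 minutes
End time: 09:58

09:58
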